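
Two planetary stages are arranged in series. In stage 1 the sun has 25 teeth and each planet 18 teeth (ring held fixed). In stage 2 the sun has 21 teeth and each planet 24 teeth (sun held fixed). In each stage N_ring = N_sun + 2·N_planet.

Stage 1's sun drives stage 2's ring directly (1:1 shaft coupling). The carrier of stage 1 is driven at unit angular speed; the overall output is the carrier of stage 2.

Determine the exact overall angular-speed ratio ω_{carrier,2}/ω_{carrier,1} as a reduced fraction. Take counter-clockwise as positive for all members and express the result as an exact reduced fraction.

989/375

Stage 1: N_ring = 25 + 2·18 = 61
Stage 1: 25(ω_s−ω_c) = −61(ω_r−ω_c),  ω_r=0, ω_c=1
Stage 1: ω_s = 1 − (61/25)(0−1) = 86/25
  ⇒ ω_s¹/ω_c¹ = 86/25
Stage 2: N_ring = 21 + 2·24 = 69
Stage 2: 21(ω_s−ω_c) = −69(ω_r−ω_c),  ω_s=0, ω_r=1
Stage 2: 21(0−ω_c) = −69(1−ω_c)  ⇒  90ω_c = 69  ⇒  ω_c = 23/30
  ⇒ ω_c²/ω_r² = 23/30
Coupling ω_r² = ω_s¹ ⇒ overall = 86/25 × 23/30 = 989/375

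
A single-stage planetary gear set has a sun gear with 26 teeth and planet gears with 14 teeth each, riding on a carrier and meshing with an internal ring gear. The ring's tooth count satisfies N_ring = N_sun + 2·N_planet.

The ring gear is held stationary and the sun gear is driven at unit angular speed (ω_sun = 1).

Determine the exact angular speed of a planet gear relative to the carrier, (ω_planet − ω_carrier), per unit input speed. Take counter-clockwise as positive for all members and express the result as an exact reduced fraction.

-351/280

N_ring = 26 + 2·14 = 54
26(ω_s−ω_c) = −54(ω_r−ω_c),  ω_r=0, ω_s=1
26(1−ω_c) = −54(0−ω_c)  ⇒  80ω_c = 26  ⇒  ω_c = 13/40
sun–planet: 26·(1−13/40) = −14·(ω_p−ω_c)  ⇒  ω_p−ω_c = −(26/14)·(27/40) = -351/280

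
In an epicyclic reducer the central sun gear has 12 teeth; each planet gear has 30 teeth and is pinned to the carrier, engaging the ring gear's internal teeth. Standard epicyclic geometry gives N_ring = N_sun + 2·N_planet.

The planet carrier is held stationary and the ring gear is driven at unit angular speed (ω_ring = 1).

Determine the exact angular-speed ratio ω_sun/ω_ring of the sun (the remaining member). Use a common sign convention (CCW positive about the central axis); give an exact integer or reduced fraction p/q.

-6

N_ring = 12 + 2·30 = 72
12(ω_s−ω_c) = −72(ω_r−ω_c),  ω_c=0, ω_r=1
ω_s = 0 − (72/12)(1−0) = -6
ω_s/ω_r = -6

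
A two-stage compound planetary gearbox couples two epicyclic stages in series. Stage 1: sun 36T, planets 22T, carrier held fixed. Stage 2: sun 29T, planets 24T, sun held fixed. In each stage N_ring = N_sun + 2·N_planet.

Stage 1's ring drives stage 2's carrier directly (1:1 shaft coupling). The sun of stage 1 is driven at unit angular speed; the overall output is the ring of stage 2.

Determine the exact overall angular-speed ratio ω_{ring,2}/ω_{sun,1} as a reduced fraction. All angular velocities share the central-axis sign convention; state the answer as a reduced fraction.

-477/770

Stage 1: N_ring = 36 + 2·22 = 80
Stage 1: 36(ω_s−ω_c) = −80(ω_r−ω_c),  ω_c=0, ω_s=1
Stage 1: ω_r = 0 − (36/80)(1−0) = -9/20
  ⇒ ω_r¹/ω_s¹ = -9/20
Stage 2: N_ring = 29 + 2·24 = 77
Stage 2: 29(ω_s−ω_c) = −77(ω_r−ω_c),  ω_s=0, ω_c=1
Stage 2: ω_r = 1 − (29/77)(0−1) = 106/77
  ⇒ ω_r²/ω_c² = 106/77
Coupling ω_c² = ω_r¹ ⇒ overall = -9/20 × 106/77 = -477/770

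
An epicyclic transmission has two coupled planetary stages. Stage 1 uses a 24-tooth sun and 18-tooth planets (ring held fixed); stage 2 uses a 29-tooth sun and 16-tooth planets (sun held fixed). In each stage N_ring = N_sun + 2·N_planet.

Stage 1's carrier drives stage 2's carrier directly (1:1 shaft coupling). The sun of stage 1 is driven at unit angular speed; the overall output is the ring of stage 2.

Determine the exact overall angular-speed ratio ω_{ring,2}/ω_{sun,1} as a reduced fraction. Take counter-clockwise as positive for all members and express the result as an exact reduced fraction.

Stage 1: N_ring = 24 + 2·18 = 60
Stage 1: 24(ω_s−ω_c) = −60(ω_r−ω_c),  ω_r=0, ω_s=1
Stage 1: 24(1−ω_c) = −60(0−ω_c)  ⇒  84ω_c = 24  ⇒  ω_c = 2/7
  ⇒ ω_c¹/ω_s¹ = 2/7
Stage 2: N_ring = 29 + 2·16 = 61
Stage 2: 29(ω_s−ω_c) = −61(ω_r−ω_c),  ω_s=0, ω_c=1
Stage 2: ω_r = 1 − (29/61)(0−1) = 90/61
  ⇒ ω_r²/ω_c² = 90/61
Coupling ω_c² = ω_c¹ ⇒ overall = 2/7 × 90/61 = 180/427

180/427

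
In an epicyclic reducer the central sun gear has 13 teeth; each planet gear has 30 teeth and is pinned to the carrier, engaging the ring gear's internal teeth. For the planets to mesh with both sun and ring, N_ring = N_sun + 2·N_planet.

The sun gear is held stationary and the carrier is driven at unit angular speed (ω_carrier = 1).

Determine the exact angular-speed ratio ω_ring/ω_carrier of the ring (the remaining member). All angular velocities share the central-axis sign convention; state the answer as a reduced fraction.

86/73

N_ring = 13 + 2·30 = 73
13(ω_s−ω_c) = −73(ω_r−ω_c),  ω_s=0, ω_c=1
ω_r = 1 − (13/73)(0−1) = 86/73
ω_r/ω_c = 86/73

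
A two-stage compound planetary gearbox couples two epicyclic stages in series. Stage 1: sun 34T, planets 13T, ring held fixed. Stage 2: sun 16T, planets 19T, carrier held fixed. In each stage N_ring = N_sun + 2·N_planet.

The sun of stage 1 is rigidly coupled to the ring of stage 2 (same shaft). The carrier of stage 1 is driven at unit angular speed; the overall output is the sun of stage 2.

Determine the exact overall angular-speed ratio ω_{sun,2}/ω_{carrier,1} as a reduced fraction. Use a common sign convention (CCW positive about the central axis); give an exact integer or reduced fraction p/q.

Stage 1: N_ring = 34 + 2·13 = 60
Stage 1: 34(ω_s−ω_c) = −60(ω_r−ω_c),  ω_r=0, ω_c=1
Stage 1: ω_s = 1 − (60/34)(0−1) = 47/17
  ⇒ ω_s¹/ω_c¹ = 47/17
Stage 2: N_ring = 16 + 2·19 = 54
Stage 2: 16(ω_s−ω_c) = −54(ω_r−ω_c),  ω_c=0, ω_r=1
Stage 2: ω_s = 0 − (54/16)(1−0) = -27/8
  ⇒ ω_s²/ω_r² = -27/8
Coupling ω_r² = ω_s¹ ⇒ overall = 47/17 × -27/8 = -1269/136

-1269/136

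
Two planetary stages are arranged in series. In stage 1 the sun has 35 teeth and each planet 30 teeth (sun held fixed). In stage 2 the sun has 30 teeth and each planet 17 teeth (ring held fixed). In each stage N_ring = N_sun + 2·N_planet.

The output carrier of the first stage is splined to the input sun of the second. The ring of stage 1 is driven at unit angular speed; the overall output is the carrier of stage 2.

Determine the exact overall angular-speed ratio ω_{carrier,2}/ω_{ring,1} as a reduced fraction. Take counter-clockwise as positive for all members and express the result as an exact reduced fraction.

Stage 1: N_ring = 35 + 2·30 = 95
Stage 1: 35(ω_s−ω_c) = −95(ω_r−ω_c),  ω_s=0, ω_r=1
Stage 1: 35(0−ω_c) = −95(1−ω_c)  ⇒  130ω_c = 95  ⇒  ω_c = 19/26
  ⇒ ω_c¹/ω_r¹ = 19/26
Stage 2: N_ring = 30 + 2·17 = 64
Stage 2: 30(ω_s−ω_c) = −64(ω_r−ω_c),  ω_r=0, ω_s=1
Stage 2: 30(1−ω_c) = −64(0−ω_c)  ⇒  94ω_c = 30  ⇒  ω_c = 15/47
  ⇒ ω_c²/ω_s² = 15/47
Coupling ω_s² = ω_c¹ ⇒ overall = 19/26 × 15/47 = 285/1222

285/1222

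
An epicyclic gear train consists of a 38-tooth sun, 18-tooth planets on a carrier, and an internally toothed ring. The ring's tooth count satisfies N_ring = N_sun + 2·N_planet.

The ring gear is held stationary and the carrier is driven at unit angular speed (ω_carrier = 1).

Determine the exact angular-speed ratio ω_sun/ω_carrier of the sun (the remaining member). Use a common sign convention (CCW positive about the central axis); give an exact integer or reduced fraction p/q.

N_ring = 38 + 2·18 = 74
38(ω_s−ω_c) = −74(ω_r−ω_c),  ω_r=0, ω_c=1
ω_s = 1 − (74/38)(0−1) = 56/19
ω_s/ω_c = 56/19

56/19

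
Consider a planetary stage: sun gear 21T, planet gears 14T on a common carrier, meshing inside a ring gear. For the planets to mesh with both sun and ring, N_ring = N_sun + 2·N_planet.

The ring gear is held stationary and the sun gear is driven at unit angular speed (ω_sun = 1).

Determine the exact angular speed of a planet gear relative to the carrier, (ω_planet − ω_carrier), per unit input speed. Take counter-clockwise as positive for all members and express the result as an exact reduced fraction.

N_ring = 21 + 2·14 = 49
21(ω_s−ω_c) = −49(ω_r−ω_c),  ω_r=0, ω_s=1
21(1−ω_c) = −49(0−ω_c)  ⇒  70ω_c = 21  ⇒  ω_c = 3/10
sun–planet: 21·(1−3/10) = −14·(ω_p−ω_c)  ⇒  ω_p−ω_c = −(21/14)·(7/10) = -21/20

-21/20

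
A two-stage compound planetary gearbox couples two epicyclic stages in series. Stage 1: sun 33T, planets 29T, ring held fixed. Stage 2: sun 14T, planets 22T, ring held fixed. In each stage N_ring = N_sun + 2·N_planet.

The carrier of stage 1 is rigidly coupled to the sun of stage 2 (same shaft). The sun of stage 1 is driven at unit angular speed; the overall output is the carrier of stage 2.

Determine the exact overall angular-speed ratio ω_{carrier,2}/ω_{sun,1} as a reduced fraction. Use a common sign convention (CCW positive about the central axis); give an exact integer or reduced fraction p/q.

Stage 1: N_ring = 33 + 2·29 = 91
Stage 1: 33(ω_s−ω_c) = −91(ω_r−ω_c),  ω_r=0, ω_s=1
Stage 1: 33(1−ω_c) = −91(0−ω_c)  ⇒  124ω_c = 33  ⇒  ω_c = 33/124
  ⇒ ω_c¹/ω_s¹ = 33/124
Stage 2: N_ring = 14 + 2·22 = 58
Stage 2: 14(ω_s−ω_c) = −58(ω_r−ω_c),  ω_r=0, ω_s=1
Stage 2: 14(1−ω_c) = −58(0−ω_c)  ⇒  72ω_c = 14  ⇒  ω_c = 7/36
  ⇒ ω_c²/ω_s² = 7/36
Coupling ω_s² = ω_c¹ ⇒ overall = 33/124 × 7/36 = 77/1488

77/1488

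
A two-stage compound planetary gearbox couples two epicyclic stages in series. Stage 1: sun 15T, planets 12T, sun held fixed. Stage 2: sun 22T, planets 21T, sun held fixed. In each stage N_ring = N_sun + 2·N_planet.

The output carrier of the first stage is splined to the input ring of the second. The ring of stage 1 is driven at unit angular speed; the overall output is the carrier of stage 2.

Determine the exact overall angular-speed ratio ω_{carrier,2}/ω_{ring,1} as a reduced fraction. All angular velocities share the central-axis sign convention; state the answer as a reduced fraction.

208/387

Stage 1: N_ring = 15 + 2·12 = 39
Stage 1: 15(ω_s−ω_c) = −39(ω_r−ω_c),  ω_s=0, ω_r=1
Stage 1: 15(0−ω_c) = −39(1−ω_c)  ⇒  54ω_c = 39  ⇒  ω_c = 13/18
  ⇒ ω_c¹/ω_r¹ = 13/18
Stage 2: N_ring = 22 + 2·21 = 64
Stage 2: 22(ω_s−ω_c) = −64(ω_r−ω_c),  ω_s=0, ω_r=1
Stage 2: 22(0−ω_c) = −64(1−ω_c)  ⇒  86ω_c = 64  ⇒  ω_c = 32/43
  ⇒ ω_c²/ω_r² = 32/43
Coupling ω_r² = ω_c¹ ⇒ overall = 13/18 × 32/43 = 208/387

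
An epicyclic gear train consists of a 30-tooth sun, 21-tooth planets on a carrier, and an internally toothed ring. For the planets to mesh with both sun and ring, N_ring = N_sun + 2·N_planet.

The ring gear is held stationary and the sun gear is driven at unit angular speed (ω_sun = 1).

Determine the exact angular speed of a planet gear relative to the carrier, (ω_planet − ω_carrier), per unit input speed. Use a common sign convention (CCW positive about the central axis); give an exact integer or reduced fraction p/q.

N_ring = 30 + 2·21 = 72
30(ω_s−ω_c) = −72(ω_r−ω_c),  ω_r=0, ω_s=1
30(1−ω_c) = −72(0−ω_c)  ⇒  102ω_c = 30  ⇒  ω_c = 5/17
sun–planet: 30·(1−5/17) = −21·(ω_p−ω_c)  ⇒  ω_p−ω_c = −(30/21)·(12/17) = -120/119

-120/119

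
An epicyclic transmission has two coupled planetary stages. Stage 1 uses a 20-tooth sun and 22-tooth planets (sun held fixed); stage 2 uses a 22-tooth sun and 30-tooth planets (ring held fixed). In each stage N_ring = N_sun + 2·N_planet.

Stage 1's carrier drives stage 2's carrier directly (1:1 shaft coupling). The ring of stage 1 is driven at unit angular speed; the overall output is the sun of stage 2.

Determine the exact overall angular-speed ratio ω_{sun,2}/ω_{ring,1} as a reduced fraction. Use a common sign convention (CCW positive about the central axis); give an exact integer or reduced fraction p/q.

Stage 1: N_ring = 20 + 2·22 = 64
Stage 1: 20(ω_s−ω_c) = −64(ω_r−ω_c),  ω_s=0, ω_r=1
Stage 1: 20(0−ω_c) = −64(1−ω_c)  ⇒  84ω_c = 64  ⇒  ω_c = 16/21
  ⇒ ω_c¹/ω_r¹ = 16/21
Stage 2: N_ring = 22 + 2·30 = 82
Stage 2: 22(ω_s−ω_c) = −82(ω_r−ω_c),  ω_r=0, ω_c=1
Stage 2: ω_s = 1 − (82/22)(0−1) = 52/11
  ⇒ ω_s²/ω_c² = 52/11
Coupling ω_c² = ω_c¹ ⇒ overall = 16/21 × 52/11 = 832/231

832/231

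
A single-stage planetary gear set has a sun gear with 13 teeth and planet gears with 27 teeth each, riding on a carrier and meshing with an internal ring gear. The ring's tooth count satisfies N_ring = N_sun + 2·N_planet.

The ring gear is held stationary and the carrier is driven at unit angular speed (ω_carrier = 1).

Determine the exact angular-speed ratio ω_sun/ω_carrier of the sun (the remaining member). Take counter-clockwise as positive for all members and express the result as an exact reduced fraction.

80/13

N_ring = 13 + 2·27 = 67
13(ω_s−ω_c) = −67(ω_r−ω_c),  ω_r=0, ω_c=1
ω_s = 1 − (67/13)(0−1) = 80/13
ω_s/ω_c = 80/13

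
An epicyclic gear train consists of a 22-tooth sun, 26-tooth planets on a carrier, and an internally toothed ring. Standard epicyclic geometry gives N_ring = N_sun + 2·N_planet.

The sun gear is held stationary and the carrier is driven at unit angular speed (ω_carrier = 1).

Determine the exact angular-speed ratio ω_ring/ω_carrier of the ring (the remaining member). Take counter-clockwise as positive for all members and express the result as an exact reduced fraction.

N_ring = 22 + 2·26 = 74
22(ω_s−ω_c) = −74(ω_r−ω_c),  ω_s=0, ω_c=1
ω_r = 1 − (22/74)(0−1) = 48/37
ω_r/ω_c = 48/37

48/37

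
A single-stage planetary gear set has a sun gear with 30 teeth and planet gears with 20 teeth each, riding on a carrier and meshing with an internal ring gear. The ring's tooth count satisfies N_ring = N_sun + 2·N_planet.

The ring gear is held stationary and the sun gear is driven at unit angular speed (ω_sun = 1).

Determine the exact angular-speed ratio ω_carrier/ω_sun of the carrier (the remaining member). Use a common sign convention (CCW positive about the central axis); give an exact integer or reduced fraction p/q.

N_ring = 30 + 2·20 = 70
30(ω_s−ω_c) = −70(ω_r−ω_c),  ω_r=0, ω_s=1
30(1−ω_c) = −70(0−ω_c)  ⇒  100ω_c = 30  ⇒  ω_c = 3/10
ω_c/ω_s = 3/10

3/10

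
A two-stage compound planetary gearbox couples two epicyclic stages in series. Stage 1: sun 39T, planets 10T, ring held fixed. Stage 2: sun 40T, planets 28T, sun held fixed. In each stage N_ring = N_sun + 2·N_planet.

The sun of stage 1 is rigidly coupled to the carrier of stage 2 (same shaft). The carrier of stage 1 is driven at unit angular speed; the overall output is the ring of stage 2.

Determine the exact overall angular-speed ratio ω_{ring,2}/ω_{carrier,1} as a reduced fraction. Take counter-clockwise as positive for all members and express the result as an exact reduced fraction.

833/234

Stage 1: N_ring = 39 + 2·10 = 59
Stage 1: 39(ω_s−ω_c) = −59(ω_r−ω_c),  ω_r=0, ω_c=1
Stage 1: ω_s = 1 − (59/39)(0−1) = 98/39
  ⇒ ω_s¹/ω_c¹ = 98/39
Stage 2: N_ring = 40 + 2·28 = 96
Stage 2: 40(ω_s−ω_c) = −96(ω_r−ω_c),  ω_s=0, ω_c=1
Stage 2: ω_r = 1 − (40/96)(0−1) = 17/12
  ⇒ ω_r²/ω_c² = 17/12
Coupling ω_c² = ω_s¹ ⇒ overall = 98/39 × 17/12 = 833/234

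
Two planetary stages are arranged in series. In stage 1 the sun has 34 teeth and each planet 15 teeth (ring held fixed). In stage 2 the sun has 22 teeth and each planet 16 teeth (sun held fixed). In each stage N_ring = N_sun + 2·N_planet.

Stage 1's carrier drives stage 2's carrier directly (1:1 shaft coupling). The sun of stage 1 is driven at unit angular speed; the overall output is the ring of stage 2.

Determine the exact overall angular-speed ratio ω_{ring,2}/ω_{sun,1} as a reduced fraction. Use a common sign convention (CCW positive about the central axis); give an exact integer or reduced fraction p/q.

Stage 1: N_ring = 34 + 2·15 = 64
Stage 1: 34(ω_s−ω_c) = −64(ω_r−ω_c),  ω_r=0, ω_s=1
Stage 1: 34(1−ω_c) = −64(0−ω_c)  ⇒  98ω_c = 34  ⇒  ω_c = 17/49
  ⇒ ω_c¹/ω_s¹ = 17/49
Stage 2: N_ring = 22 + 2·16 = 54
Stage 2: 22(ω_s−ω_c) = −54(ω_r−ω_c),  ω_s=0, ω_c=1
Stage 2: ω_r = 1 − (22/54)(0−1) = 38/27
  ⇒ ω_r²/ω_c² = 38/27
Coupling ω_c² = ω_c¹ ⇒ overall = 17/49 × 38/27 = 646/1323

646/1323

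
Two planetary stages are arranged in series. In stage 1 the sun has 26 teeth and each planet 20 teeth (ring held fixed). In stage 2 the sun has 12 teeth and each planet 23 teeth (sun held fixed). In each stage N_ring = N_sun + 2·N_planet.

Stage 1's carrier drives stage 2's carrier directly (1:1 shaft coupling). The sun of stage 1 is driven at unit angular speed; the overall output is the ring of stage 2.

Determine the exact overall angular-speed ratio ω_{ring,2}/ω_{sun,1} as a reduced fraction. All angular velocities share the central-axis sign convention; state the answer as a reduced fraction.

455/1334

Stage 1: N_ring = 26 + 2·20 = 66
Stage 1: 26(ω_s−ω_c) = −66(ω_r−ω_c),  ω_r=0, ω_s=1
Stage 1: 26(1−ω_c) = −66(0−ω_c)  ⇒  92ω_c = 26  ⇒  ω_c = 13/46
  ⇒ ω_c¹/ω_s¹ = 13/46
Stage 2: N_ring = 12 + 2·23 = 58
Stage 2: 12(ω_s−ω_c) = −58(ω_r−ω_c),  ω_s=0, ω_c=1
Stage 2: ω_r = 1 − (12/58)(0−1) = 35/29
  ⇒ ω_r²/ω_c² = 35/29
Coupling ω_c² = ω_c¹ ⇒ overall = 13/46 × 35/29 = 455/1334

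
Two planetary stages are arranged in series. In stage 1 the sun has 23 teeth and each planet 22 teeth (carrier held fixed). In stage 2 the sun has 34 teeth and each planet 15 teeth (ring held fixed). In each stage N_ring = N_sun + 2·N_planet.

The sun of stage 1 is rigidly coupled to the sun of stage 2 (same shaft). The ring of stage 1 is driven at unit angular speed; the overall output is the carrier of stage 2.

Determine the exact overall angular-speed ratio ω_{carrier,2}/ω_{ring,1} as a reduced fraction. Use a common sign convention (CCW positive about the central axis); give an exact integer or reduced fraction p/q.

Stage 1: N_ring = 23 + 2·22 = 67
Stage 1: 23(ω_s−ω_c) = −67(ω_r−ω_c),  ω_c=0, ω_r=1
Stage 1: ω_s = 0 − (67/23)(1−0) = -67/23
  ⇒ ω_s¹/ω_r¹ = -67/23
Stage 2: N_ring = 34 + 2·15 = 64
Stage 2: 34(ω_s−ω_c) = −64(ω_r−ω_c),  ω_r=0, ω_s=1
Stage 2: 34(1−ω_c) = −64(0−ω_c)  ⇒  98ω_c = 34  ⇒  ω_c = 17/49
  ⇒ ω_c²/ω_s² = 17/49
Coupling ω_s² = ω_s¹ ⇒ overall = -67/23 × 17/49 = -1139/1127

-1139/1127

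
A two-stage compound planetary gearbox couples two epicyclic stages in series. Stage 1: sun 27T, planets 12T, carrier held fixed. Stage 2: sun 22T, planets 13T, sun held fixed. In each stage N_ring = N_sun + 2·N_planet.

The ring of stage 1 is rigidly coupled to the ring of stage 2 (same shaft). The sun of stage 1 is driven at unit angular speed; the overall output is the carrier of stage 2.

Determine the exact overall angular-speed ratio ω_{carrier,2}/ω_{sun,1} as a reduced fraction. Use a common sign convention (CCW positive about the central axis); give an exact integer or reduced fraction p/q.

Stage 1: N_ring = 27 + 2·12 = 51
Stage 1: 27(ω_s−ω_c) = −51(ω_r−ω_c),  ω_c=0, ω_s=1
Stage 1: ω_r = 0 − (27/51)(1−0) = -9/17
  ⇒ ω_r¹/ω_s¹ = -9/17
Stage 2: N_ring = 22 + 2·13 = 48
Stage 2: 22(ω_s−ω_c) = −48(ω_r−ω_c),  ω_s=0, ω_r=1
Stage 2: 22(0−ω_c) = −48(1−ω_c)  ⇒  70ω_c = 48  ⇒  ω_c = 24/35
  ⇒ ω_c²/ω_r² = 24/35
Coupling ω_r² = ω_r¹ ⇒ overall = -9/17 × 24/35 = -216/595

-216/595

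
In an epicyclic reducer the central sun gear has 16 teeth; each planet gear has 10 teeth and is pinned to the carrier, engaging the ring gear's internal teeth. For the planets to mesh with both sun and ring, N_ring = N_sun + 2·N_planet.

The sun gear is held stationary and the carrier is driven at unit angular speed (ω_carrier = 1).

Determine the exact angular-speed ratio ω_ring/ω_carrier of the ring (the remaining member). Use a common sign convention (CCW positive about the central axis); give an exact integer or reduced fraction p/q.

13/9

N_ring = 16 + 2·10 = 36
16(ω_s−ω_c) = −36(ω_r−ω_c),  ω_s=0, ω_c=1
ω_r = 1 − (16/36)(0−1) = 13/9
ω_r/ω_c = 13/9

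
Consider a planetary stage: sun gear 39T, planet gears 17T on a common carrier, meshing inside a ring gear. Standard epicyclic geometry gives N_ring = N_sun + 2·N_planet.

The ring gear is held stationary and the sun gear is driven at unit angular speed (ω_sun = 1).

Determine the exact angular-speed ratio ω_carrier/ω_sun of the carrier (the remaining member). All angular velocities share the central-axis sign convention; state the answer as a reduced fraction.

N_ring = 39 + 2·17 = 73
39(ω_s−ω_c) = −73(ω_r−ω_c),  ω_r=0, ω_s=1
39(1−ω_c) = −73(0−ω_c)  ⇒  112ω_c = 39  ⇒  ω_c = 39/112
ω_c/ω_s = 39/112

39/112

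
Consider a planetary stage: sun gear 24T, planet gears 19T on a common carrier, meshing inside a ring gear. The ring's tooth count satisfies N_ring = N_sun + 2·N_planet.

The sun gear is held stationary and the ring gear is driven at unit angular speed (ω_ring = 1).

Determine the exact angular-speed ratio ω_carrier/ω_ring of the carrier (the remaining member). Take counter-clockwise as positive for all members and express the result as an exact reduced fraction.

31/43

N_ring = 24 + 2·19 = 62
24(ω_s−ω_c) = −62(ω_r−ω_c),  ω_s=0, ω_r=1
24(0−ω_c) = −62(1−ω_c)  ⇒  86ω_c = 62  ⇒  ω_c = 31/43
ω_c/ω_r = 31/43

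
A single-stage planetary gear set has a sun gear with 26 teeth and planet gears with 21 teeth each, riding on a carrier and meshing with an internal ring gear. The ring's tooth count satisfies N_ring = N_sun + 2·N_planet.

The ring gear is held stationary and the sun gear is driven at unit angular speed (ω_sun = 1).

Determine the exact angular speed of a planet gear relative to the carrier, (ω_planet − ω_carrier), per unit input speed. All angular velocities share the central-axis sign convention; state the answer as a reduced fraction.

N_ring = 26 + 2·21 = 68
26(ω_s−ω_c) = −68(ω_r−ω_c),  ω_r=0, ω_s=1
26(1−ω_c) = −68(0−ω_c)  ⇒  94ω_c = 26  ⇒  ω_c = 13/47
sun–planet: 26·(1−13/47) = −21·(ω_p−ω_c)  ⇒  ω_p−ω_c = −(26/21)·(34/47) = -884/987

-884/987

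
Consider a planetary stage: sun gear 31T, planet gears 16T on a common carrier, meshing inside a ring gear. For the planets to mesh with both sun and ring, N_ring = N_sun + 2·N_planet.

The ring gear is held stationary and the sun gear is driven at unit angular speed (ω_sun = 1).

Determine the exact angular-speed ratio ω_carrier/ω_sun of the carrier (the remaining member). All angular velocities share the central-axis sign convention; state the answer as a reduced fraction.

N_ring = 31 + 2·16 = 63
31(ω_s−ω_c) = −63(ω_r−ω_c),  ω_r=0, ω_s=1
31(1−ω_c) = −63(0−ω_c)  ⇒  94ω_c = 31  ⇒  ω_c = 31/94
ω_c/ω_s = 31/94

31/94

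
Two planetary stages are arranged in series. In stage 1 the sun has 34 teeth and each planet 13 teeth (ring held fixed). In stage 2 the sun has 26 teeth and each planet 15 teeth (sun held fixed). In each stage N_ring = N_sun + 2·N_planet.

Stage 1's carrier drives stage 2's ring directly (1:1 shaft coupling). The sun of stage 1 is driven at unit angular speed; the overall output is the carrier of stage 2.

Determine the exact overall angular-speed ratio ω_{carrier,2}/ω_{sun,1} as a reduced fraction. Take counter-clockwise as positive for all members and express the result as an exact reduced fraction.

Stage 1: N_ring = 34 + 2·13 = 60
Stage 1: 34(ω_s−ω_c) = −60(ω_r−ω_c),  ω_r=0, ω_s=1
Stage 1: 34(1−ω_c) = −60(0−ω_c)  ⇒  94ω_c = 34  ⇒  ω_c = 17/47
  ⇒ ω_c¹/ω_s¹ = 17/47
Stage 2: N_ring = 26 + 2·15 = 56
Stage 2: 26(ω_s−ω_c) = −56(ω_r−ω_c),  ω_s=0, ω_r=1
Stage 2: 26(0−ω_c) = −56(1−ω_c)  ⇒  82ω_c = 56  ⇒  ω_c = 28/41
  ⇒ ω_c²/ω_r² = 28/41
Coupling ω_r² = ω_c¹ ⇒ overall = 17/47 × 28/41 = 476/1927

476/1927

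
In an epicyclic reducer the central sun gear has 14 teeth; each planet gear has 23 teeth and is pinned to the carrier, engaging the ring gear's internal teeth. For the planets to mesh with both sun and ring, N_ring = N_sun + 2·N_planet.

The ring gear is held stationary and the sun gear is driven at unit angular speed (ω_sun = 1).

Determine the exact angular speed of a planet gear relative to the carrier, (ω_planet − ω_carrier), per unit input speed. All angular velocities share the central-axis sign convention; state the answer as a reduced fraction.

-420/851

N_ring = 14 + 2·23 = 60
14(ω_s−ω_c) = −60(ω_r−ω_c),  ω_r=0, ω_s=1
14(1−ω_c) = −60(0−ω_c)  ⇒  74ω_c = 14  ⇒  ω_c = 7/37
sun–planet: 14·(1−7/37) = −23·(ω_p−ω_c)  ⇒  ω_p−ω_c = −(14/23)·(30/37) = -420/851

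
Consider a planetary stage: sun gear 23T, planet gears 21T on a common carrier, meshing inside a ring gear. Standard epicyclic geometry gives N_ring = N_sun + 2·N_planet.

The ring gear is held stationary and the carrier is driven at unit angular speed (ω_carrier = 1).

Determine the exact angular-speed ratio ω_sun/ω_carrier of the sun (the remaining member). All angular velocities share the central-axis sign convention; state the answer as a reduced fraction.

88/23

N_ring = 23 + 2·21 = 65
23(ω_s−ω_c) = −65(ω_r−ω_c),  ω_r=0, ω_c=1
ω_s = 1 − (65/23)(0−1) = 88/23
ω_s/ω_c = 88/23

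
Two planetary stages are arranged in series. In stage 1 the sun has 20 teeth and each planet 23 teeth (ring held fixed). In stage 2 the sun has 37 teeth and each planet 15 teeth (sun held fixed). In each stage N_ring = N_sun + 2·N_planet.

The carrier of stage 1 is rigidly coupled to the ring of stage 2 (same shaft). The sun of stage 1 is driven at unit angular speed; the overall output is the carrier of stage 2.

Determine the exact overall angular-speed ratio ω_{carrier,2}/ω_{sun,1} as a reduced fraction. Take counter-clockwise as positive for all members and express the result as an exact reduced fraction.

335/2236

Stage 1: N_ring = 20 + 2·23 = 66
Stage 1: 20(ω_s−ω_c) = −66(ω_r−ω_c),  ω_r=0, ω_s=1
Stage 1: 20(1−ω_c) = −66(0−ω_c)  ⇒  86ω_c = 20  ⇒  ω_c = 10/43
  ⇒ ω_c¹/ω_s¹ = 10/43
Stage 2: N_ring = 37 + 2·15 = 67
Stage 2: 37(ω_s−ω_c) = −67(ω_r−ω_c),  ω_s=0, ω_r=1
Stage 2: 37(0−ω_c) = −67(1−ω_c)  ⇒  104ω_c = 67  ⇒  ω_c = 67/104
  ⇒ ω_c²/ω_r² = 67/104
Coupling ω_r² = ω_c¹ ⇒ overall = 10/43 × 67/104 = 335/2236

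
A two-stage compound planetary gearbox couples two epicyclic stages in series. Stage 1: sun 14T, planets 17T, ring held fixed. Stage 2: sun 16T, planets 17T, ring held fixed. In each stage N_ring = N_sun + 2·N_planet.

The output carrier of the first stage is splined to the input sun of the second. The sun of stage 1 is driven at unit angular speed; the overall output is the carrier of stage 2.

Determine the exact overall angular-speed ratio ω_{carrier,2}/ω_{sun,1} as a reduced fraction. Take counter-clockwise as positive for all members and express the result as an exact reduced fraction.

56/1023

Stage 1: N_ring = 14 + 2·17 = 48
Stage 1: 14(ω_s−ω_c) = −48(ω_r−ω_c),  ω_r=0, ω_s=1
Stage 1: 14(1−ω_c) = −48(0−ω_c)  ⇒  62ω_c = 14  ⇒  ω_c = 7/31
  ⇒ ω_c¹/ω_s¹ = 7/31
Stage 2: N_ring = 16 + 2·17 = 50
Stage 2: 16(ω_s−ω_c) = −50(ω_r−ω_c),  ω_r=0, ω_s=1
Stage 2: 16(1−ω_c) = −50(0−ω_c)  ⇒  66ω_c = 16  ⇒  ω_c = 8/33
  ⇒ ω_c²/ω_s² = 8/33
Coupling ω_s² = ω_c¹ ⇒ overall = 7/31 × 8/33 = 56/1023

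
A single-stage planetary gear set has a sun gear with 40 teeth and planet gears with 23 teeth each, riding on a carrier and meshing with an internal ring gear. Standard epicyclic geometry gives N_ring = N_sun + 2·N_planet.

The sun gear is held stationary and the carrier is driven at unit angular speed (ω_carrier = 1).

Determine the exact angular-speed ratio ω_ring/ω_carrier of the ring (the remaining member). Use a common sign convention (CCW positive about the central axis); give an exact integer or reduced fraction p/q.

N_ring = 40 + 2·23 = 86
40(ω_s−ω_c) = −86(ω_r−ω_c),  ω_s=0, ω_c=1
ω_r = 1 − (40/86)(0−1) = 63/43
ω_r/ω_c = 63/43

63/43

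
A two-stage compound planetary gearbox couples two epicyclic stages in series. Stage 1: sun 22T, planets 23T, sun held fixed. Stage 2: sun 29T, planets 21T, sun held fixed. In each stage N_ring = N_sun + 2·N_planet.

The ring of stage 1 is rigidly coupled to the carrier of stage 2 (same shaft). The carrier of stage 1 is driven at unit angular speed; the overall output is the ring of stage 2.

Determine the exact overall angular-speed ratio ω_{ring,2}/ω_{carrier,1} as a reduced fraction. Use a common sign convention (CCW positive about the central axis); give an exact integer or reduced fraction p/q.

2250/1207

Stage 1: N_ring = 22 + 2·23 = 68
Stage 1: 22(ω_s−ω_c) = −68(ω_r−ω_c),  ω_s=0, ω_c=1
Stage 1: ω_r = 1 − (22/68)(0−1) = 45/34
  ⇒ ω_r¹/ω_c¹ = 45/34
Stage 2: N_ring = 29 + 2·21 = 71
Stage 2: 29(ω_s−ω_c) = −71(ω_r−ω_c),  ω_s=0, ω_c=1
Stage 2: ω_r = 1 − (29/71)(0−1) = 100/71
  ⇒ ω_r²/ω_c² = 100/71
Coupling ω_c² = ω_r¹ ⇒ overall = 45/34 × 100/71 = 2250/1207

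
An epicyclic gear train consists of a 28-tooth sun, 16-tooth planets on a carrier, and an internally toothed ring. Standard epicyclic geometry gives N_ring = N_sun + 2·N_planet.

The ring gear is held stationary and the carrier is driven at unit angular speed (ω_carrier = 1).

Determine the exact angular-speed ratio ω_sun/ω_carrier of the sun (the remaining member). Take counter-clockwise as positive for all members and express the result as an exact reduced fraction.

N_ring = 28 + 2·16 = 60
28(ω_s−ω_c) = −60(ω_r−ω_c),  ω_r=0, ω_c=1
ω_s = 1 − (60/28)(0−1) = 22/7
ω_s/ω_c = 22/7

22/7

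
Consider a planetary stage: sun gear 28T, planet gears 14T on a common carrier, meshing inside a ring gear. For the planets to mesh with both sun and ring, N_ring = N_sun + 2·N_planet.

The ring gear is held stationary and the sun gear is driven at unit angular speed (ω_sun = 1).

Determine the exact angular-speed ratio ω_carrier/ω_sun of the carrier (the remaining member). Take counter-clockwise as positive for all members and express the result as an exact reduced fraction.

N_ring = 28 + 2·14 = 56
28(ω_s−ω_c) = −56(ω_r−ω_c),  ω_r=0, ω_s=1
28(1−ω_c) = −56(0−ω_c)  ⇒  84ω_c = 28  ⇒  ω_c = 1/3
ω_c/ω_s = 1/3

1/3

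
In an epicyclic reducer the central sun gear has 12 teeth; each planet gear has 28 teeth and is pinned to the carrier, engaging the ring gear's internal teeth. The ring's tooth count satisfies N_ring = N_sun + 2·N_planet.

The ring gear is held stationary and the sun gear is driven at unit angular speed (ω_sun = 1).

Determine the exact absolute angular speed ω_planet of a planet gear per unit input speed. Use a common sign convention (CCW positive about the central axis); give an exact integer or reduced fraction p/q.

N_ring = 12 + 2·28 = 68
12(ω_s−ω_c) = −68(ω_r−ω_c),  ω_r=0, ω_s=1
12(1−ω_c) = −68(0−ω_c)  ⇒  80ω_c = 12  ⇒  ω_c = 3/20
sun–planet: 12·(1−3/20) = −28·(ω_p−ω_c)  ⇒  ω_p−ω_c = −(12/28)·(17/20) = -51/140
ω_p = 3/20 − 51/140 = -3/14

-3/14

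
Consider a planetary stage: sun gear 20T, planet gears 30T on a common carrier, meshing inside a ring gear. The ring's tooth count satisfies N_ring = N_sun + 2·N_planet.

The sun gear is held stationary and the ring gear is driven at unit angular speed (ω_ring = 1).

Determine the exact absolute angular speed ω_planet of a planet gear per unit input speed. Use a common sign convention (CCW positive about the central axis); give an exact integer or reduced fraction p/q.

N_ring = 20 + 2·30 = 80
20(ω_s−ω_c) = −80(ω_r−ω_c),  ω_s=0, ω_r=1
20(0−ω_c) = −80(1−ω_c)  ⇒  100ω_c = 80  ⇒  ω_c = 4/5
sun–planet: 20·(0−4/5) = −30·(ω_p−ω_c)  ⇒  ω_p−ω_c = −(20/30)·(-4/5) = 8/15
ω_p = 4/5 + 8/15 = 4/3

4/3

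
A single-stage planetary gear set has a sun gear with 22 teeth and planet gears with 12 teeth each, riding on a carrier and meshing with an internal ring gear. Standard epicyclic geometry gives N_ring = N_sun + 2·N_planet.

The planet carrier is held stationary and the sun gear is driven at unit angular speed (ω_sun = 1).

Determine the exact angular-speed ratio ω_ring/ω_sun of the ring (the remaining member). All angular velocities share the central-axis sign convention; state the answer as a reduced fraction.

-11/23

N_ring = 22 + 2·12 = 46
22(ω_s−ω_c) = −46(ω_r−ω_c),  ω_c=0, ω_s=1
ω_r = 0 − (22/46)(1−0) = -11/23
ω_r/ω_s = -11/23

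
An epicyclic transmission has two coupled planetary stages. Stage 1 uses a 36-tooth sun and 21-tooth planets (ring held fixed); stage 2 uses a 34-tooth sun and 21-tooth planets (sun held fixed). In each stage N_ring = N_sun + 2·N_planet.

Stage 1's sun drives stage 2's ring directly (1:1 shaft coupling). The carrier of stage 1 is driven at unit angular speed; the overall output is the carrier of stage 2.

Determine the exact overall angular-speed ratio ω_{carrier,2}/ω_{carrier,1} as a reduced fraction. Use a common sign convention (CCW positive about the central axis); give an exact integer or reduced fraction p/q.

Stage 1: N_ring = 36 + 2·21 = 78
Stage 1: 36(ω_s−ω_c) = −78(ω_r−ω_c),  ω_r=0, ω_c=1
Stage 1: ω_s = 1 − (78/36)(0−1) = 19/6
  ⇒ ω_s¹/ω_c¹ = 19/6
Stage 2: N_ring = 34 + 2·21 = 76
Stage 2: 34(ω_s−ω_c) = −76(ω_r−ω_c),  ω_s=0, ω_r=1
Stage 2: 34(0−ω_c) = −76(1−ω_c)  ⇒  110ω_c = 76  ⇒  ω_c = 38/55
  ⇒ ω_c²/ω_r² = 38/55
Coupling ω_r² = ω_s¹ ⇒ overall = 19/6 × 38/55 = 361/165

361/165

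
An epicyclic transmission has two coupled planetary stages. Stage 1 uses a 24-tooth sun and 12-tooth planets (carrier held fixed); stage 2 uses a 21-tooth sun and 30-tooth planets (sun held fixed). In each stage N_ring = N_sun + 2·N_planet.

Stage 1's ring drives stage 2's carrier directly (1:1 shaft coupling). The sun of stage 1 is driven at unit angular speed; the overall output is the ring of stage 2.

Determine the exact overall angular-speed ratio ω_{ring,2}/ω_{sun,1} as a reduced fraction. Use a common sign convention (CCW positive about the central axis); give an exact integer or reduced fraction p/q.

Stage 1: N_ring = 24 + 2·12 = 48
Stage 1: 24(ω_s−ω_c) = −48(ω_r−ω_c),  ω_c=0, ω_s=1
Stage 1: ω_r = 0 − (24/48)(1−0) = -1/2
  ⇒ ω_r¹/ω_s¹ = -1/2
Stage 2: N_ring = 21 + 2·30 = 81
Stage 2: 21(ω_s−ω_c) = −81(ω_r−ω_c),  ω_s=0, ω_c=1
Stage 2: ω_r = 1 − (21/81)(0−1) = 34/27
  ⇒ ω_r²/ω_c² = 34/27
Coupling ω_c² = ω_r¹ ⇒ overall = -1/2 × 34/27 = -17/27

-17/27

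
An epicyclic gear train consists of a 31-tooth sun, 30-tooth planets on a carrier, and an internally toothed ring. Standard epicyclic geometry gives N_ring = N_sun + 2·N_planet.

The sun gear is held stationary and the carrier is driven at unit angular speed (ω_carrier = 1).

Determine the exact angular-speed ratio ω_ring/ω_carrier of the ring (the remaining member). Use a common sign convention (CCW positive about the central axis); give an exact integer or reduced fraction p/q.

122/91

N_ring = 31 + 2·30 = 91
31(ω_s−ω_c) = −91(ω_r−ω_c),  ω_s=0, ω_c=1
ω_r = 1 − (31/91)(0−1) = 122/91
ω_r/ω_c = 122/91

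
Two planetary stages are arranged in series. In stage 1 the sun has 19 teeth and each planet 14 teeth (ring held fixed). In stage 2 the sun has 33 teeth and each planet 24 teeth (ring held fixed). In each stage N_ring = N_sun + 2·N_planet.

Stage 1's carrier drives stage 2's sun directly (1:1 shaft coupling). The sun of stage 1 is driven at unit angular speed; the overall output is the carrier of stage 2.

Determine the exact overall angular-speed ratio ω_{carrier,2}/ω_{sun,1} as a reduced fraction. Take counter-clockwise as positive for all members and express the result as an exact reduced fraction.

Stage 1: N_ring = 19 + 2·14 = 47
Stage 1: 19(ω_s−ω_c) = −47(ω_r−ω_c),  ω_r=0, ω_s=1
Stage 1: 19(1−ω_c) = −47(0−ω_c)  ⇒  66ω_c = 19  ⇒  ω_c = 19/66
  ⇒ ω_c¹/ω_s¹ = 19/66
Stage 2: N_ring = 33 + 2·24 = 81
Stage 2: 33(ω_s−ω_c) = −81(ω_r−ω_c),  ω_r=0, ω_s=1
Stage 2: 33(1−ω_c) = −81(0−ω_c)  ⇒  114ω_c = 33  ⇒  ω_c = 11/38
  ⇒ ω_c²/ω_s² = 11/38
Coupling ω_s² = ω_c¹ ⇒ overall = 19/66 × 11/38 = 1/12

1/12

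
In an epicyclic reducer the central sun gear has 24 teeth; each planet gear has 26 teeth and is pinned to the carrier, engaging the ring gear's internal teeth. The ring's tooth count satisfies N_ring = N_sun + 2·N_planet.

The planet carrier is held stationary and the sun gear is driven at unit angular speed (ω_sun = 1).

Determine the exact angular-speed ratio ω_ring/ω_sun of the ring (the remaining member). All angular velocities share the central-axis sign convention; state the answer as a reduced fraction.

N_ring = 24 + 2·26 = 76
24(ω_s−ω_c) = −76(ω_r−ω_c),  ω_c=0, ω_s=1
ω_r = 0 − (24/76)(1−0) = -6/19
ω_r/ω_s = -6/19

-6/19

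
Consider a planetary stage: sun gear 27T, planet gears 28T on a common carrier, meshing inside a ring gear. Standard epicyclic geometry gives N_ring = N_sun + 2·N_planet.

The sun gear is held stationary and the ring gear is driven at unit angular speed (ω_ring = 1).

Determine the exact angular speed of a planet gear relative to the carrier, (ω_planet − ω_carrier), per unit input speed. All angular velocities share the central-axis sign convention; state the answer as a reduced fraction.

2241/3080

N_ring = 27 + 2·28 = 83
27(ω_s−ω_c) = −83(ω_r−ω_c),  ω_s=0, ω_r=1
27(0−ω_c) = −83(1−ω_c)  ⇒  110ω_c = 83  ⇒  ω_c = 83/110
sun–planet: 27·(0−83/110) = −28·(ω_p−ω_c)  ⇒  ω_p−ω_c = −(27/28)·(-83/110) = 2241/3080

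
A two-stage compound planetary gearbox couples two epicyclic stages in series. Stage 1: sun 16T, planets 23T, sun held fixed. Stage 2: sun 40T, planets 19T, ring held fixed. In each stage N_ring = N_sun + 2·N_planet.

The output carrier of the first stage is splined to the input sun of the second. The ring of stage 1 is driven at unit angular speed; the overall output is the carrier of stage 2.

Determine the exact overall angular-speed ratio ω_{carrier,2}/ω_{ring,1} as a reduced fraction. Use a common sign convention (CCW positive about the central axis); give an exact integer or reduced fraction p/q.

Stage 1: N_ring = 16 + 2·23 = 62
Stage 1: 16(ω_s−ω_c) = −62(ω_r−ω_c),  ω_s=0, ω_r=1
Stage 1: 16(0−ω_c) = −62(1−ω_c)  ⇒  78ω_c = 62  ⇒  ω_c = 31/39
  ⇒ ω_c¹/ω_r¹ = 31/39
Stage 2: N_ring = 40 + 2·19 = 78
Stage 2: 40(ω_s−ω_c) = −78(ω_r−ω_c),  ω_r=0, ω_s=1
Stage 2: 40(1−ω_c) = −78(0−ω_c)  ⇒  118ω_c = 40  ⇒  ω_c = 20/59
  ⇒ ω_c²/ω_s² = 20/59
Coupling ω_s² = ω_c¹ ⇒ overall = 31/39 × 20/59 = 620/2301

620/2301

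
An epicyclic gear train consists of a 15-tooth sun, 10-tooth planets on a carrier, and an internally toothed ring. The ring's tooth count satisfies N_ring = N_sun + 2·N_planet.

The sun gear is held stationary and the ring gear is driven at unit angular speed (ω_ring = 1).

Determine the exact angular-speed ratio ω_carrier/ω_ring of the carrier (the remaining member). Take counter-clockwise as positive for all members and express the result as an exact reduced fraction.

N_ring = 15 + 2·10 = 35
15(ω_s−ω_c) = −35(ω_r−ω_c),  ω_s=0, ω_r=1
15(0−ω_c) = −35(1−ω_c)  ⇒  50ω_c = 35  ⇒  ω_c = 7/10
ω_c/ω_r = 7/10

7/10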